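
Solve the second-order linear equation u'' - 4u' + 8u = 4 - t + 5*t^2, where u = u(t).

u = 19/32 + t/2 + 5*t**2/8 + C1*cos(2*t)*exp(2*t) + C2*exp(2*t)*sin(2*t)

Characteristic equation r² - 4r + 8 = 0 has discriminant (-4)² - 4·(8) = -16 < 0, so r = 2 ± 2i.
Hence u_h = C1*cos(2*t)*exp(2*t) + C2*exp(2*t)*sin(2*t).
For the particular solution try u_p = A0 + A1*t + A2*t^2. Substituting and matching coefficients of each power of t gives A0 = 19/32, A1 = 1/2, A2 = 5/8, so u_p = 19/32 + t/2 + 5*t^2/8.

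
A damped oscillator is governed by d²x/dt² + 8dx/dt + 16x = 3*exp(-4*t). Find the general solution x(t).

Characteristic equation r² + 8r + 16 = 0 has discriminant (8)² - 4·(16) = 0, so r = -4 is a repeated root.
Hence x_h = (C1 + C2*t)*exp(-4*t).
Since exp(-4*t) solves the homogeneous equation (r = -4 is a root of multiplicity 2), multiply the trial by t^2. Try x_p = A*t^2*exp(-4*t). Substituting into the equation and dividing by exp(-4*t) gives A = 3/2, so x_p = 3*t^2*exp(-4*t)/2.

x = C1*exp(-4*t) + 3*t**2*exp(-4*t)/2 + C2*t*exp(-4*t)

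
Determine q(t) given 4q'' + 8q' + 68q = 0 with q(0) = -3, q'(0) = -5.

q = -3*cos(4*t)*exp(-t) - 2*exp(-t)*sin(4*t)

Divide through by 4: q'' + 2q' + 17q = 0.
Characteristic equation r² + 2r + 17 = 0 has discriminant (2)² - 4·(17) = -64 < 0, so r = -1 ± 4i.
Hence q_h = C1*cos(4*t)*exp(-t) + C2*exp(-t)*sin(4*t).
Apply the initial conditions: q(0) = C1 = -3 and q'(0) = -C1 + 4*C2 = -5. Solving gives C1 = -3, C2 = -2.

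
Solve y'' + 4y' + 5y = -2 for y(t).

Characteristic equation r² + 4r + 5 = 0 has discriminant (4)² - 4·(5) = -4 < 0, so r = -2 ± i.
Hence y_h = C1*cos(t)*exp(-2*t) + C2*exp(-2*t)*sin(t).
For the particular solution try y_p = A0. Substituting and matching coefficients of each power of t gives A0 = -2/5, so y_p = -2/5.

y = -2/5 + C1*cos(t)*exp(-2*t) + C2*exp(-2*t)*sin(t)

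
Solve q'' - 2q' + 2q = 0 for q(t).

Characteristic equation r² - 2r + 2 = 0 has discriminant (-2)² - 4·(2) = -4 < 0, so r = 1 ± i.
Hence q_h = C1*cos(t)*exp(t) + C2*exp(t)*sin(t).

q = C1*cos(t)*exp(t) + C2*exp(t)*sin(t)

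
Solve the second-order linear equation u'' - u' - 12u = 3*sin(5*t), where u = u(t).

u = -111*sin(5*t)/1394 + 15*cos(5*t)/1394 + C1*exp(-3*t) + C2*exp(4*t)

Characteristic equation r² - r - 12 = 0 factors as (r + 3)(r - 4) = 0, so r = -3, 4.
Hence u_h = C1*exp(-3*t) + C2*exp(4*t).
Try u_p = A*cos(5*t) + B*sin(5*t). Substituting and equating the coefficients of cos(5t) and sin(5t) gives A = 15/1394, B = -111/1394, so u_p = -111*sin(5*t)/1394 + 15*cos(5*t)/1394.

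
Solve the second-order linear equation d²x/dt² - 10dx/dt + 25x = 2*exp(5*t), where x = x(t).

Characteristic equation r² - 10r + 25 = 0 has discriminant (-10)² - 4·(25) = 0, so r = 5 is a repeated root.
Hence x_h = (C1 + C2*t)*exp(5*t).
Since exp(5*t) solves the homogeneous equation (r = 5 is a root of multiplicity 2), multiply the trial by t^2. Try x_p = A*t^2*exp(5*t). Substituting into the equation and dividing by exp(5*t) gives A = 1, so x_p = t^2*exp(5*t).

x = C1*exp(5*t) + t**2*exp(5*t) + C2*t*exp(5*t)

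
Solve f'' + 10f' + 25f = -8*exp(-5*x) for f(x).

f = C1*exp(-5*x) - 4*x**2*exp(-5*x) + C2*x*exp(-5*x)

Characteristic equation r² + 10r + 25 = 0 has discriminant (10)² - 4·(25) = 0, so r = -5 is a repeated root.
Hence f_h = (C1 + C2*x)*exp(-5*x).
Since exp(-5*x) solves the homogeneous equation (r = -5 is a root of multiplicity 2), multiply the trial by x^2. Try f_p = A*x^2*exp(-5*x). Substituting into the equation and dividing by exp(-5*x) gives A = -4, so f_p = -4*x^2*exp(-5*x).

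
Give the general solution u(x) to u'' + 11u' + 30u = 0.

Characteristic equation r² + 11r + 30 = 0 factors as (r + 6)(r + 5) = 0, so r = -6, -5.
Hence u_h = C1*exp(-6*x) + C2*exp(-5*x).

u = C1*exp(-6*x) + C2*exp(-5*x)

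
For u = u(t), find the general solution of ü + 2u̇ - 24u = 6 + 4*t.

u = -19/72 - t/6 + C1*exp(-6*t) + C2*exp(4*t)

Characteristic equation r² + 2r - 24 = 0 factors as (r + 6)(r - 4) = 0, so r = -6, 4.
Hence u_h = C1*exp(-6*t) + C2*exp(4*t).
For the particular solution try u_p = A0 + A1*t. Substituting and matching coefficients of each power of t gives A0 = -19/72, A1 = -1/6, so u_p = -19/72 - t/6.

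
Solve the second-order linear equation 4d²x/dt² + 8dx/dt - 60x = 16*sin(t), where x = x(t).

x = -16*sin(t)/65 - 2*cos(t)/65 + C1*exp(3*t) + C2*exp(-5*t)

Divide through by 4: x'' + 2x' - 15x = 4*sin(t).
Characteristic equation r² + 2r - 15 = 0 factors as (r - 3)(r + 5) = 0, so r = 3, -5.
Hence x_h = C1*exp(3*t) + C2*exp(-5*t).
Try x_p = A*cos(t) + B*sin(t). Substituting and equating the coefficients of cos(t) and sin(t) gives A = -2/65, B = -16/65, so x_p = -16*sin(t)/65 - 2*cos(t)/65.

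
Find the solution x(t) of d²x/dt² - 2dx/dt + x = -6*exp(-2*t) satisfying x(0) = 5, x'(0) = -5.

Characteristic equation r² - 2r + 1 = 0 has discriminant (-2)² - 4·(1) = 0, so r = 1 is a repeated root.
Hence x_h = (C1 + C2*t)*exp(t).
Try x_p = A*exp(-2*t). Substituting into the equation and dividing by exp(-2*t) gives A = -2/3, so x_p = -2*exp(-2*t)/3.
General solution: x = -2*exp(-2*t)/3 + C1*exp(t) + C2*t*exp(t).
Apply the initial conditions: x(0) = -2/3 + C1 = 5 and x'(0) = 4/3 + C1 + C2 = -5. Solving gives C1 = 17/3, C2 = -12.

x = -2*exp(-2*t)/3 + 17*exp(t)/3 - 12*t*exp(t)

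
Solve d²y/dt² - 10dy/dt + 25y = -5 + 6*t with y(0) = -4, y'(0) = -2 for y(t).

Characteristic equation r² - 10r + 25 = 0 has discriminant (-10)² - 4·(25) = 0, so r = 5 is a repeated root.
Hence y_h = (C1 + C2*t)*exp(5*t).
For the particular solution try y_p = A0 + A1*t. Substituting and matching coefficients of each power of t gives A0 = -13/125, A1 = 6/25, so y_p = -13/125 + 6*t/25.
General solution: y = -13/125 + 6*t/25 + C1*exp(5*t) + C2*t*exp(5*t).
Apply the initial conditions: y(0) = -13/125 + C1 = -4 and y'(0) = 6/25 + C2 + 5*C1 = -2. Solving gives C1 = -487/125, C2 = 431/25.

y = -13/125 - 487*exp(5*t)/125 + 6*t/25 + 431*t*exp(5*t)/25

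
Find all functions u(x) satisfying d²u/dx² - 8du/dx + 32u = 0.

u = C1*cos(4*x)*exp(4*x) + C2*exp(4*x)*sin(4*x)

Characteristic equation r² - 8r + 32 = 0 has discriminant (-8)² - 4·(32) = -64 < 0, so r = 4 ± 4i.
Hence u_h = C1*cos(4*x)*exp(4*x) + C2*exp(4*x)*sin(4*x).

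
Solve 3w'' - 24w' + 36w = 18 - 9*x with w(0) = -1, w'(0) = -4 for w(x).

w = 1/3 - 17*exp(2*x)/16 - 13*exp(6*x)/48 - x/4

Divide through by 3: w'' - 8w' + 12w = 6 - 3*x.
Characteristic equation r² - 8r + 12 = 0 factors as (r - 2)(r - 6) = 0, so r = 2, 6.
Hence w_h = C1*exp(2*x) + C2*exp(6*x).
For the particular solution try w_p = A0 + A1*x. Substituting and matching coefficients of each power of x gives A0 = 1/3, A1 = -1/4, so w_p = 1/3 - x/4.
General solution: w = 1/3 - x/4 + C1*exp(2*x) + C2*exp(6*x).
Apply the initial conditions: w(0) = 1/3 + C1 + C2 = -1 and w'(0) = -1/4 + 2*C1 + 6*C2 = -4. Solving gives C1 = -17/16, C2 = -13/48.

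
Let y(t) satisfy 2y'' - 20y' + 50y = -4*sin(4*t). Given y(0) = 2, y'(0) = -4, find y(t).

y = -80*cos(4*t)/1681 - 18*sin(4*t)/1681 + 3442*exp(5*t)/1681 - 582*t*exp(5*t)/41

Divide through by 2: y'' - 10y' + 25y = -2*sin(4*t).
Characteristic equation r² - 10r + 25 = 0 has discriminant (-10)² - 4·(25) = 0, so r = 5 is a repeated root.
Hence y_h = (C1 + C2*t)*exp(5*t).
Try y_p = A*cos(4*t) + B*sin(4*t). Substituting and equating the coefficients of cos(4t) and sin(4t) gives A = -80/1681, B = -18/1681, so y_p = -80*cos(4*t)/1681 - 18*sin(4*t)/1681.
General solution: y = -80*cos(4*t)/1681 - 18*sin(4*t)/1681 + C1*exp(5*t) + C2*t*exp(5*t).
Apply the initial conditions: y(0) = -80/1681 + C1 = 2 and y'(0) = -72/1681 + C2 + 5*C1 = -4. Solving gives C1 = 3442/1681, C2 = -582/41.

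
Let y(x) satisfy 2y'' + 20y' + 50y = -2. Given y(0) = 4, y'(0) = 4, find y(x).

Divide through by 2: y'' + 10y' + 25y = -1.
Characteristic equation r² + 10r + 25 = 0 has discriminant (10)² - 4·(25) = 0, so r = -5 is a repeated root.
Hence y_h = (C1 + C2*x)*exp(-5*x).
For the particular solution try y_p = A0. Substituting and matching coefficients of each power of x gives A0 = -1/25, so y_p = -1/25.
General solution: y = -1/25 + C1*exp(-5*x) + C2*x*exp(-5*x).
Apply the initial conditions: y(0) = -1/25 + C1 = 4 and y'(0) = C2 - 5*C1 = 4. Solving gives C1 = 101/25, C2 = 121/5.

y = -1/25 + 101*exp(-5*x)/25 + 121*x*exp(-5*x)/5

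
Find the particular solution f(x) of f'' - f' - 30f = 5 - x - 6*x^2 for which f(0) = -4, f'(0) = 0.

Characteristic equation r² - r - 30 = 0 factors as (r - 6)(r + 5) = 0, so r = 6, -5.
Hence f_h = C1*exp(6*x) + C2*exp(-5*x).
For the particular solution try f_p = A0 + A1*x + A2*x^2. Substituting and matching coefficients of each power of x gives A0 = -77/500, A1 = 1/50, A2 = 1/5, so f_p = -77/500 + x^2/5 + x/50.
General solution: f = -77/500 + x^2/5 + x/50 + C1*exp(6*x) + C2*exp(-5*x).
Apply the initial conditions: f(0) = -77/500 + C1 + C2 = -4 and f'(0) = 1/50 - 5*C2 + 6*C1 = 0. Solving gives C1 = -7/4, C2 = -262/125.

f = -77/500 - 262*exp(-5*x)/125 - 7*exp(6*x)/4 + x**2/5 + x/50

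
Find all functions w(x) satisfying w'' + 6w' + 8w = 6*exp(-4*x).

w = C1*exp(-4*x) + C2*exp(-2*x) - 3*x*exp(-4*x)

Characteristic equation r² + 6r + 8 = 0 factors as (r + 4)(r + 2) = 0, so r = -4, -2.
Hence w_h = C1*exp(-4*x) + C2*exp(-2*x).
Since exp(-4*x) solves the homogeneous equation (r = -4 is a root of multiplicity 1), multiply the trial by x. Try w_p = A*x*exp(-4*x). Substituting into the equation and dividing by exp(-4*x) gives A = -3, so w_p = -3*x*exp(-4*x).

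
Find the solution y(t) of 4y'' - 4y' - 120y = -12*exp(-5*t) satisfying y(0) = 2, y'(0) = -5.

Divide through by 4: y'' - y' - 30y = -3*exp(-5*t).
Characteristic equation r² - r - 30 = 0 factors as (r - 6)(r + 5) = 0, so r = 6, -5.
Hence y_h = C1*exp(6*t) + C2*exp(-5*t).
Since exp(-5*t) solves the homogeneous equation (r = -5 is a root of multiplicity 1), multiply the trial by t. Try y_p = A*t*exp(-5*t). Substituting into the equation and dividing by exp(-5*t) gives A = 3/11, so y_p = 3*t*exp(-5*t)/11.
General solution: y = C1*exp(6*t) + C2*exp(-5*t) + 3*t*exp(-5*t)/11.
Apply the initial conditions: y(0) = C1 + C2 = 2 and y'(0) = 3/11 - 5*C2 + 6*C1 = -5. Solving gives C1 = 52/121, C2 = 190/121.

y = 52*exp(6*t)/121 + 190*exp(-5*t)/121 + 3*t*exp(-5*t)/11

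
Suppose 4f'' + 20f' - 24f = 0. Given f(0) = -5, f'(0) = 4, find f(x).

f = -26*exp(x)/7 - 9*exp(-6*x)/7

Divide through by 4: f'' + 5f' - 6f = 0.
Characteristic equation r² + 5r - 6 = 0 factors as (r + 6)(r - 1) = 0, so r = -6, 1.
Hence f_h = C1*exp(-6*x) + C2*exp(x).
Apply the initial conditions: f(0) = C1 + C2 = -5 and f'(0) = C2 - 6*C1 = 4. Solving gives C1 = -9/7, C2 = -26/7.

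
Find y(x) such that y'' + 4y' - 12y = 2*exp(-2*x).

y = -exp(-2*x)/8 + C1*exp(2*x) + C2*exp(-6*x)

Characteristic equation r² + 4r - 12 = 0 factors as (r - 2)(r + 6) = 0, so r = 2, -6.
Hence y_h = C1*exp(2*x) + C2*exp(-6*x).
Try y_p = A*exp(-2*x). Substituting into the equation and dividing by exp(-2*x) gives A = -1/8, so y_p = -exp(-2*x)/8.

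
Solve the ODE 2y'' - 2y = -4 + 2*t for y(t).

y = 2 - t + C1*exp(-t) + C2*exp(t)

Divide through by 2: y'' - y = -2 + t.
Characteristic equation r² - 1 = 0 factors as (r + 1)(r - 1) = 0, so r = -1, 1.
Hence y_h = C1*exp(-t) + C2*exp(t).
For the particular solution try y_p = A0 + A1*t. Substituting and matching coefficients of each power of t gives A0 = 2, A1 = -1, so y_p = 2 - t.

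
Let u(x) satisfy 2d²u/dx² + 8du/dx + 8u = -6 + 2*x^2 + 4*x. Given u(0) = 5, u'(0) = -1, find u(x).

u = -7/8 + x**2/4 + 47*exp(-2*x)/8 + 43*x*exp(-2*x)/4

Divide through by 2: u'' + 4u' + 4u = -3 + x^2 + 2*x.
Characteristic equation r² + 4r + 4 = 0 has discriminant (4)² - 4·(4) = 0, so r = -2 is a repeated root.
Hence u_h = (C1 + C2*x)*exp(-2*x).
For the particular solution try u_p = A0 + A1*x + A2*x^2. Substituting and matching coefficients of each power of x gives A0 = -7/8, A1 = 0, A2 = 1/4, so u_p = -7/8 + x^2/4.
General solution: u = -7/8 + x^2/4 + C1*exp(-2*x) + C2*x*exp(-2*x).
Apply the initial conditions: u(0) = -7/8 + C1 = 5 and u'(0) = C2 - 2*C1 = -1. Solving gives C1 = 47/8, C2 = 43/4.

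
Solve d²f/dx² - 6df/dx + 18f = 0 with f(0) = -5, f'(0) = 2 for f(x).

f = -5*cos(3*x)*exp(3*x) + 17*exp(3*x)*sin(3*x)/3

Characteristic equation r² - 6r + 18 = 0 has discriminant (-6)² - 4·(18) = -36 < 0, so r = 3 ± 3i.
Hence f_h = C1*cos(3*x)*exp(3*x) + C2*exp(3*x)*sin(3*x).
Apply the initial conditions: f(0) = C1 = -5 and f'(0) = 3*C1 + 3*C2 = 2. Solving gives C1 = -5, C2 = 17/3.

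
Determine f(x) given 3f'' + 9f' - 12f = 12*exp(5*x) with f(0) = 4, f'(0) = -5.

Divide through by 3: f'' + 3f' - 4f = 4*exp(5*x).
Characteristic equation r² + 3r - 4 = 0 factors as (r + 4)(r - 1) = 0, so r = -4, 1.
Hence f_h = C1*exp(-4*x) + C2*exp(x).
Try f_p = A*exp(5*x). Substituting into the equation and dividing by exp(5*x) gives A = 1/9, so f_p = exp(5*x)/9.
General solution: f = exp(5*x)/9 + C1*exp(-4*x) + C2*exp(x).
Apply the initial conditions: f(0) = 1/9 + C1 + C2 = 4 and f'(0) = 5/9 + C2 - 4*C1 = -5. Solving gives C1 = 17/9, C2 = 2.

f = 2*exp(x) + exp(5*x)/9 + 17*exp(-4*x)/9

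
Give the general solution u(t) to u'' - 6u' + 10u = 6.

Characteristic equation r² - 6r + 10 = 0 has discriminant (-6)² - 4·(10) = -4 < 0, so r = 3 ± i.
Hence u_h = C1*cos(t)*exp(3*t) + C2*exp(3*t)*sin(t).
For the particular solution try u_p = A0. Substituting and matching coefficients of each power of t gives A0 = 3/5, so u_p = 3/5.

u = 3/5 + C1*cos(t)*exp(3*t) + C2*exp(3*t)*sin(t)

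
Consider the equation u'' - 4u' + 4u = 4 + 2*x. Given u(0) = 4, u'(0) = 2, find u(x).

Characteristic equation r² - 4r + 4 = 0 has discriminant (-4)² - 4·(4) = 0, so r = 2 is a repeated root.
Hence u_h = (C1 + C2*x)*exp(2*x).
For the particular solution try u_p = A0 + A1*x. Substituting and matching coefficients of each power of x gives A0 = 3/2, A1 = 1/2, so u_p = 3/2 + x/2.
General solution: u = 3/2 + x/2 + C1*exp(2*x) + C2*x*exp(2*x).
Apply the initial conditions: u(0) = 3/2 + C1 = 4 and u'(0) = 1/2 + C2 + 2*C1 = 2. Solving gives C1 = 5/2, C2 = -7/2.

u = 3/2 + x/2 + 5*exp(2*x)/2 - 7*x*exp(2*x)/2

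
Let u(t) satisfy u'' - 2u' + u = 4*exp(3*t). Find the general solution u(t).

u = C1*exp(t) + C2*t*exp(t) + exp(3*t)

Characteristic equation r² - 2r + 1 = 0 has discriminant (-2)² - 4·(1) = 0, so r = 1 is a repeated root.
Hence u_h = (C1 + C2*t)*exp(t).
Try u_p = A*exp(3*t). Substituting into the equation and dividing by exp(3*t) gives A = 1, so u_p = exp(3*t).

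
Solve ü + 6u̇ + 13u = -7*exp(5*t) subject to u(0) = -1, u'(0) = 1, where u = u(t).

u = -7*exp(5*t)/68 - 61*cos(2*t)*exp(-3*t)/68 - 10*exp(-3*t)*sin(2*t)/17

Characteristic equation r² + 6r + 13 = 0 has discriminant (6)² - 4·(13) = -16 < 0, so r = -3 ± 2i.
Hence u_h = C1*cos(2*t)*exp(-3*t) + C2*exp(-3*t)*sin(2*t).
Try u_p = A*exp(5*t). Substituting into the equation and dividing by exp(5*t) gives A = -7/68, so u_p = -7*exp(5*t)/68.
General solution: u = -7*exp(5*t)/68 + C1*cos(2*t)*exp(-3*t) + C2*exp(-3*t)*sin(2*t).
Apply the initial conditions: u(0) = -7/68 + C1 = -1 and u'(0) = -35/68 - 3*C1 + 2*C2 = 1. Solving gives C1 = -61/68, C2 = -10/17.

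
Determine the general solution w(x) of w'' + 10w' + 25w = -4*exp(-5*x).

w = C1*exp(-5*x) - 2*x**2*exp(-5*x) + C2*x*exp(-5*x)

Characteristic equation r² + 10r + 25 = 0 has discriminant (10)² - 4·(25) = 0, so r = -5 is a repeated root.
Hence w_h = (C1 + C2*x)*exp(-5*x).
Since exp(-5*x) solves the homogeneous equation (r = -5 is a root of multiplicity 2), multiply the trial by x^2. Try w_p = A*x^2*exp(-5*x). Substituting into the equation and dividing by exp(-5*x) gives A = -2, so w_p = -2*x^2*exp(-5*x).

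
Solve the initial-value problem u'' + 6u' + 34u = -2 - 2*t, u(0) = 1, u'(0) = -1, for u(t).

u = -14/289 - t/17 + 303*cos(5*t)*exp(-3*t)/289 + 637*exp(-3*t)*sin(5*t)/1445

Characteristic equation r² + 6r + 34 = 0 has discriminant (6)² - 4·(34) = -100 < 0, so r = -3 ± 5i.
Hence u_h = C1*cos(5*t)*exp(-3*t) + C2*exp(-3*t)*sin(5*t).
For the particular solution try u_p = A0 + A1*t. Substituting and matching coefficients of each power of t gives A0 = -14/289, A1 = -1/17, so u_p = -14/289 - t/17.
General solution: u = -14/289 - t/17 + C1*cos(5*t)*exp(-3*t) + C2*exp(-3*t)*sin(5*t).
Apply the initial conditions: u(0) = -14/289 + C1 = 1 and u'(0) = -1/17 - 3*C1 + 5*C2 = -1. Solving gives C1 = 303/289, C2 = 637/1445.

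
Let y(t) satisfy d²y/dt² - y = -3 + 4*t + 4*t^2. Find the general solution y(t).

y = -5 - 4*t - 4*t**2 + C1*exp(t) + C2*exp(-t)

Characteristic equation r² - 1 = 0 factors as (r - 1)(r + 1) = 0, so r = 1, -1.
Hence y_h = C1*exp(t) + C2*exp(-t).
For the particular solution try y_p = A0 + A1*t + A2*t^2. Substituting and matching coefficients of each power of t gives A0 = -5, A1 = -4, A2 = -4, so y_p = -5 - 4*t - 4*t^2.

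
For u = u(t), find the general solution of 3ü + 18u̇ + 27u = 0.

Divide through by 3: u'' + 6u' + 9u = 0.
Characteristic equation r² + 6r + 9 = 0 has discriminant (6)² - 4·(9) = 0, so r = -3 is a repeated root.
Hence u_h = (C1 + C2*t)*exp(-3*t).

u = C1*exp(-3*t) + C2*t*exp(-3*t)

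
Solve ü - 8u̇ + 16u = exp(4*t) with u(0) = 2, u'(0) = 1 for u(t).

u = 2*exp(4*t) + t**2*exp(4*t)/2 - 7*t*exp(4*t)

Characteristic equation r² - 8r + 16 = 0 has discriminant (-8)² - 4·(16) = 0, so r = 4 is a repeated root.
Hence u_h = (C1 + C2*t)*exp(4*t).
Since exp(4*t) solves the homogeneous equation (r = 4 is a root of multiplicity 2), multiply the trial by t^2. Try u_p = A*t^2*exp(4*t). Substituting into the equation and dividing by exp(4*t) gives A = 1/2, so u_p = t^2*exp(4*t)/2.
General solution: u = C1*exp(4*t) + t^2*exp(4*t)/2 + C2*t*exp(4*t).
Apply the initial conditions: u(0) = C1 = 2 and u'(0) = C2 + 4*C1 = 1. Solving gives C1 = 2, C2 = -7.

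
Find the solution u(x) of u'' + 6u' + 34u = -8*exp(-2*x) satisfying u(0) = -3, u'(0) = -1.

u = -4*exp(-2*x)/13 - 126*exp(-3*x)*sin(5*x)/65 - 35*cos(5*x)*exp(-3*x)/13

Characteristic equation r² + 6r + 34 = 0 has discriminant (6)² - 4·(34) = -100 < 0, so r = -3 ± 5i.
Hence u_h = C1*cos(5*x)*exp(-3*x) + C2*exp(-3*x)*sin(5*x).
Try u_p = A*exp(-2*x). Substituting into the equation and dividing by exp(-2*x) gives A = -4/13, so u_p = -4*exp(-2*x)/13.
General solution: u = -4*exp(-2*x)/13 + C1*cos(5*x)*exp(-3*x) + C2*exp(-3*x)*sin(5*x).
Apply the initial conditions: u(0) = -4/13 + C1 = -3 and u'(0) = 8/13 - 3*C1 + 5*C2 = -1. Solving gives C1 = -35/13, C2 = -126/65.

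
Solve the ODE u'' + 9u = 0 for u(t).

u = C1*cos(3*t) + C2*sin(3*t)

Characteristic equation r² + 9 = 0 has discriminant (0)² - 4·(9) = -36 < 0, so r = ± 3i.
Hence u_h = C1*cos(3*t) + C2*sin(3*t).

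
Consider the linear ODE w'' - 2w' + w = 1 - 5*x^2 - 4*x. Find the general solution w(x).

w = -37 - 24*x - 5*x**2 + C1*exp(x) + C2*x*exp(x)

Characteristic equation r² - 2r + 1 = 0 has discriminant (-2)² - 4·(1) = 0, so r = 1 is a repeated root.
Hence w_h = (C1 + C2*x)*exp(x).
For the particular solution try w_p = A0 + A1*x + A2*x^2. Substituting and matching coefficients of each power of x gives A0 = -37, A1 = -24, A2 = -5, so w_p = -37 - 24*x - 5*x^2.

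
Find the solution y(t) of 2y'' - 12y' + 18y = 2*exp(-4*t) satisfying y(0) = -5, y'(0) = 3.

Divide through by 2: y'' - 6y' + 9y = exp(-4*t).
Characteristic equation r² - 6r + 9 = 0 has discriminant (-6)² - 4·(9) = 0, so r = 3 is a repeated root.
Hence y_h = (C1 + C2*t)*exp(3*t).
Try y_p = A*exp(-4*t). Substituting into the equation and dividing by exp(-4*t) gives A = 1/49, so y_p = exp(-4*t)/49.
General solution: y = exp(-4*t)/49 + C1*exp(3*t) + C2*t*exp(3*t).
Apply the initial conditions: y(0) = 1/49 + C1 = -5 and y'(0) = -4/49 + C2 + 3*C1 = 3. Solving gives C1 = -246/49, C2 = 127/7.

y = -246*exp(3*t)/49 + exp(-4*t)/49 + 127*t*exp(3*t)/7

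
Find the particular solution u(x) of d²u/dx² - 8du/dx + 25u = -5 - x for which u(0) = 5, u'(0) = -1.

u = -133/625 - x/25 - 4544*exp(4*x)*sin(3*x)/625 + 3258*cos(3*x)*exp(4*x)/625

Characteristic equation r² - 8r + 25 = 0 has discriminant (-8)² - 4·(25) = -36 < 0, so r = 4 ± 3i.
Hence u_h = C1*cos(3*x)*exp(4*x) + C2*exp(4*x)*sin(3*x).
For the particular solution try u_p = A0 + A1*x. Substituting and matching coefficients of each power of x gives A0 = -133/625, A1 = -1/25, so u_p = -133/625 - x/25.
General solution: u = -133/625 - x/25 + C1*cos(3*x)*exp(4*x) + C2*exp(4*x)*sin(3*x).
Apply the initial conditions: u(0) = -133/625 + C1 = 5 and u'(0) = -1/25 + 3*C2 + 4*C1 = -1. Solving gives C1 = 3258/625, C2 = -4544/625.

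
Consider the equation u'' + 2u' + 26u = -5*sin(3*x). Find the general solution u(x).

Characteristic equation r² + 2r + 26 = 0 has discriminant (2)² - 4·(26) = -100 < 0, so r = -1 ± 5i.
Hence u_h = C1*cos(5*x)*exp(-x) + C2*exp(-x)*sin(5*x).
Try u_p = A*cos(3*x) + B*sin(3*x). Substituting and equating the coefficients of cos(3x) and sin(3x) gives A = 6/65, B = -17/65, so u_p = -17*sin(3*x)/65 + 6*cos(3*x)/65.

u = -17*sin(3*x)/65 + 6*cos(3*x)/65 + C1*cos(5*x)*exp(-x) + C2*exp(-x)*sin(5*x)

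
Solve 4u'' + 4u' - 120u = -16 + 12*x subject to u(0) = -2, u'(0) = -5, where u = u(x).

u = 13/100 - 442*exp(5*x)/275 - 23*exp(-6*x)/44 - x/10

Divide through by 4: u'' + u' - 30u = -4 + 3*x.
Characteristic equation r² + r - 30 = 0 factors as (r - 5)(r + 6) = 0, so r = 5, -6.
Hence u_h = C1*exp(5*x) + C2*exp(-6*x).
For the particular solution try u_p = A0 + A1*x. Substituting and matching coefficients of each power of x gives A0 = 13/100, A1 = -1/10, so u_p = 13/100 - x/10.
General solution: u = 13/100 - x/10 + C1*exp(5*x) + C2*exp(-6*x).
Apply the initial conditions: u(0) = 13/100 + C1 + C2 = -2 and u'(0) = -1/10 - 6*C2 + 5*C1 = -5. Solving gives C1 = -442/275, C2 = -23/44.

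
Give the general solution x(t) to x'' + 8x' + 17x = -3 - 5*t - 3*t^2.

x = -469/4913 - 37*t/289 - 3*t**2/17 + C1*cos(t)*exp(-4*t) + C2*exp(-4*t)*sin(t)

Characteristic equation r² + 8r + 17 = 0 has discriminant (8)² - 4·(17) = -4 < 0, so r = -4 ± i.
Hence x_h = C1*cos(t)*exp(-4*t) + C2*exp(-4*t)*sin(t).
For the particular solution try x_p = A0 + A1*t + A2*t^2. Substituting and matching coefficients of each power of t gives A0 = -469/4913, A1 = -37/289, A2 = -3/17, so x_p = -469/4913 - 37*t/289 - 3*t^2/17.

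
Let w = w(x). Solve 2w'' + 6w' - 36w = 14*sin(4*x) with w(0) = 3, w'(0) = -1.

w = -119*sin(4*x)/650 - 21*cos(4*x)/325 + 41*exp(-6*x)/39 + 151*exp(3*x)/75

Divide through by 2: w'' + 3w' - 18w = 7*sin(4*x).
Characteristic equation r² + 3r - 18 = 0 factors as (r - 3)(r + 6) = 0, so r = 3, -6.
Hence w_h = C1*exp(3*x) + C2*exp(-6*x).
Try w_p = A*cos(4*x) + B*sin(4*x). Substituting and equating the coefficients of cos(4x) and sin(4x) gives A = -21/325, B = -119/650, so w_p = -119*sin(4*x)/650 - 21*cos(4*x)/325.
General solution: w = -119*sin(4*x)/650 - 21*cos(4*x)/325 + C1*exp(3*x) + C2*exp(-6*x).
Apply the initial conditions: w(0) = -21/325 + C1 + C2 = 3 and w'(0) = -238/325 - 6*C2 + 3*C1 = -1. Solving gives C1 = 151/75, C2 = 41/39.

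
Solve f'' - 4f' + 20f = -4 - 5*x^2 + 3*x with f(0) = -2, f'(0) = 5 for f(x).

f = -33/200 - x**2/4 + x/20 - 367*cos(4*x)*exp(2*x)/200 + 431*exp(2*x)*sin(4*x)/200

Characteristic equation r² - 4r + 20 = 0 has discriminant (-4)² - 4·(20) = -64 < 0, so r = 2 ± 4i.
Hence f_h = C1*cos(4*x)*exp(2*x) + C2*exp(2*x)*sin(4*x).
For the particular solution try f_p = A0 + A1*x + A2*x^2. Substituting and matching coefficients of each power of x gives A0 = -33/200, A1 = 1/20, A2 = -1/4, so f_p = -33/200 - x^2/4 + x/20.
General solution: f = -33/200 - x^2/4 + x/20 + C1*cos(4*x)*exp(2*x) + C2*exp(2*x)*sin(4*x).
Apply the initial conditions: f(0) = -33/200 + C1 = -2 and f'(0) = 1/20 + 2*C1 + 4*C2 = 5. Solving gives C1 = -367/200, C2 = 431/200.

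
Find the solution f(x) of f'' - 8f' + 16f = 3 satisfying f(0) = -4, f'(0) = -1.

Characteristic equation r² - 8r + 16 = 0 has discriminant (-8)² - 4·(16) = 0, so r = 4 is a repeated root.
Hence f_h = (C1 + C2*x)*exp(4*x).
For the particular solution try f_p = A0. Substituting and matching coefficients of each power of x gives A0 = 3/16, so f_p = 3/16.
General solution: f = 3/16 + C1*exp(4*x) + C2*x*exp(4*x).
Apply the initial conditions: f(0) = 3/16 + C1 = -4 and f'(0) = C2 + 4*C1 = -1. Solving gives C1 = -67/16, C2 = 63/4.

f = 3/16 - 67*exp(4*x)/16 + 63*x*exp(4*x)/4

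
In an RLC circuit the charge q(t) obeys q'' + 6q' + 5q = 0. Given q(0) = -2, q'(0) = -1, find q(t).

q = -11*exp(-t)/4 + 3*exp(-5*t)/4

Characteristic equation r² + 6r + 5 = 0 factors as (r + 5)(r + 1) = 0, so r = -5, -1.
Hence q_h = C1*exp(-5*t) + C2*exp(-t).
Apply the initial conditions: q(0) = C1 + C2 = -2 and q'(0) = -C2 - 5*C1 = -1. Solving gives C1 = 3/4, C2 = -11/4.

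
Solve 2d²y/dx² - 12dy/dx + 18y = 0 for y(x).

Divide through by 2: y'' - 6y' + 9y = 0.
Characteristic equation r² - 6r + 9 = 0 has discriminant (-6)² - 4·(9) = 0, so r = 3 is a repeated root.
Hence y_h = (C1 + C2*x)*exp(3*x).

y = C1*exp(3*x) + C2*x*exp(3*x)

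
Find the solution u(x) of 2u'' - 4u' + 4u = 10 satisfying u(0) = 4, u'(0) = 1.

Divide through by 2: u'' - 2u' + 2u = 5.
Characteristic equation r² - 2r + 2 = 0 has discriminant (-2)² - 4·(2) = -4 < 0, so r = 1 ± i.
Hence u_h = C1*cos(x)*exp(x) + C2*exp(x)*sin(x).
For the particular solution try u_p = A0. Substituting and matching coefficients of each power of x gives A0 = 5/2, so u_p = 5/2.
General solution: u = 5/2 + C1*cos(x)*exp(x) + C2*exp(x)*sin(x).
Apply the initial conditions: u(0) = 5/2 + C1 = 4 and u'(0) = C1 + C2 = 1. Solving gives C1 = 3/2, C2 = -1/2.

u = 5/2 - exp(x)*sin(x)/2 + 3*cos(x)*exp(x)/2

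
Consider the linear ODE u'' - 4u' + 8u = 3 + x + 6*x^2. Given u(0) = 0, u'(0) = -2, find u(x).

Characteristic equation r² - 4r + 8 = 0 has discriminant (-4)² - 4·(8) = -16 < 0, so r = 2 ± 2i.
Hence u_h = C1*cos(2*x)*exp(2*x) + C2*exp(2*x)*sin(2*x).
For the particular solution try u_p = A0 + A1*x + A2*x^2. Substituting and matching coefficients of each power of x gives A0 = 5/8, A1 = 7/8, A2 = 3/4, so u_p = 5/8 + 3*x^2/4 + 7*x/8.
General solution: u = 5/8 + 3*x^2/4 + 7*x/8 + C1*cos(2*x)*exp(2*x) + C2*exp(2*x)*sin(2*x).
Apply the initial conditions: u(0) = 5/8 + C1 = 0 and u'(0) = 7/8 + 2*C1 + 2*C2 = -2. Solving gives C1 = -5/8, C2 = -13/16.

u = 5/8 + 3*x**2/4 + 7*x/8 - 13*exp(2*x)*sin(2*x)/16 - 5*cos(2*x)*exp(2*x)/8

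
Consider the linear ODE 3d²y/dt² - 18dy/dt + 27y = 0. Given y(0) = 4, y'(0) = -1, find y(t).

Divide through by 3: y'' - 6y' + 9y = 0.
Characteristic equation r² - 6r + 9 = 0 has discriminant (-6)² - 4·(9) = 0, so r = 3 is a repeated root.
Hence y_h = (C1 + C2*t)*exp(3*t).
Apply the initial conditions: y(0) = C1 = 4 and y'(0) = C2 + 3*C1 = -1. Solving gives C1 = 4, C2 = -13.

y = 4*exp(3*t) - 13*t*exp(3*t)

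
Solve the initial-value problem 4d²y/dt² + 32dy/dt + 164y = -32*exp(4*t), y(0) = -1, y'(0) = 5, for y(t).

y = -8*exp(4*t)/89 - 81*cos(5*t)*exp(-4*t)/89 + 153*exp(-4*t)*sin(5*t)/445

Divide through by 4: y'' + 8y' + 41y = -8*exp(4*t).
Characteristic equation r² + 8r + 41 = 0 has discriminant (8)² - 4·(41) = -100 < 0, so r = -4 ± 5i.
Hence y_h = C1*cos(5*t)*exp(-4*t) + C2*exp(-4*t)*sin(5*t).
Try y_p = A*exp(4*t). Substituting into the equation and dividing by exp(4*t) gives A = -8/89, so y_p = -8*exp(4*t)/89.
General solution: y = -8*exp(4*t)/89 + C1*cos(5*t)*exp(-4*t) + C2*exp(-4*t)*sin(5*t).
Apply the initial conditions: y(0) = -8/89 + C1 = -1 and y'(0) = -32/89 - 4*C1 + 5*C2 = 5. Solving gives C1 = -81/89, C2 = 153/445.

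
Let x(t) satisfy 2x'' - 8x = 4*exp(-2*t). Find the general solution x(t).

Divide through by 2: x'' - 4x = 2*exp(-2*t).
Characteristic equation r² - 4 = 0 factors as (r - 2)(r + 2) = 0, so r = 2, -2.
Hence x_h = C1*exp(2*t) + C2*exp(-2*t).
Since exp(-2*t) solves the homogeneous equation (r = -2 is a root of multiplicity 1), multiply the trial by t. Try x_p = A*t*exp(-2*t). Substituting into the equation and dividing by exp(-2*t) gives A = -1/2, so x_p = -t*exp(-2*t)/2.

x = C1*exp(2*t) + C2*exp(-2*t) - t*exp(-2*t)/2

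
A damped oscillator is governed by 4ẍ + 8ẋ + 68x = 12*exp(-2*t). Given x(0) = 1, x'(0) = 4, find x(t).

Divide through by 4: x'' + 2x' + 17x = 3*exp(-2*t).
Characteristic equation r² + 2r + 17 = 0 has discriminant (2)² - 4·(17) = -64 < 0, so r = -1 ± 4i.
Hence x_h = C1*cos(4*t)*exp(-t) + C2*exp(-t)*sin(4*t).
Try x_p = A*exp(-2*t). Substituting into the equation and dividing by exp(-2*t) gives A = 3/17, so x_p = 3*exp(-2*t)/17.
General solution: x = 3*exp(-2*t)/17 + C1*cos(4*t)*exp(-t) + C2*exp(-t)*sin(4*t).
Apply the initial conditions: x(0) = 3/17 + C1 = 1 and x'(0) = -6/17 - C1 + 4*C2 = 4. Solving gives C1 = 14/17, C2 = 22/17.

x = 3*exp(-2*t)/17 + 14*cos(4*t)*exp(-t)/17 + 22*exp(-t)*sin(4*t)/17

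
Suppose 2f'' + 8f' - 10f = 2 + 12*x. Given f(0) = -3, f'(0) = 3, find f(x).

Divide through by 2: f'' + 4f' - 5f = 1 + 6*x.
Characteristic equation r² + 4r - 5 = 0 factors as (r - 1)(r + 5) = 0, so r = 1, -5.
Hence f_h = C1*exp(x) + C2*exp(-5*x).
For the particular solution try f_p = A0 + A1*x. Substituting and matching coefficients of each power of x gives A0 = -29/25, A1 = -6/5, so f_p = -29/25 - 6*x/5.
General solution: f = -29/25 - 6*x/5 + C1*exp(x) + C2*exp(-5*x).
Apply the initial conditions: f(0) = -29/25 + C1 + C2 = -3 and f'(0) = -6/5 + C1 - 5*C2 = 3. Solving gives C1 = -5/6, C2 = -151/150.

f = -29/25 - 151*exp(-5*x)/150 - 6*x/5 - 5*exp(x)/6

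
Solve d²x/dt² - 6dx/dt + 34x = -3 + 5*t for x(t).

Characteristic equation r² - 6r + 34 = 0 has discriminant (-6)² - 4·(34) = -100 < 0, so r = 3 ± 5i.
Hence x_h = C1*cos(5*t)*exp(3*t) + C2*exp(3*t)*sin(5*t).
For the particular solution try x_p = A0 + A1*t. Substituting and matching coefficients of each power of t gives A0 = -18/289, A1 = 5/34, so x_p = -18/289 + 5*t/34.

x = -18/289 + 5*t/34 + C1*cos(5*t)*exp(3*t) + C2*exp(3*t)*sin(5*t)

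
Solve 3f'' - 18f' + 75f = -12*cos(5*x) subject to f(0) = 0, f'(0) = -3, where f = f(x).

Divide through by 3: f'' - 6f' + 25f = -4*cos(5*x).
Characteristic equation r² - 6r + 25 = 0 has discriminant (-6)² - 4·(25) = -64 < 0, so r = 3 ± 4i.
Hence f_h = C1*cos(4*x)*exp(3*x) + C2*exp(3*x)*sin(4*x).
Try f_p = A*cos(5*x) + B*sin(5*x). Substituting and equating the coefficients of cos(5x) and sin(5x) gives A = 0, B = 2/15, so f_p = 2*sin(5*x)/15.
General solution: f = 2*sin(5*x)/15 + C1*cos(4*x)*exp(3*x) + C2*exp(3*x)*sin(4*x).
Apply the initial conditions: f(0) = C1 = 0 and f'(0) = 2/3 + 3*C1 + 4*C2 = -3. Solving gives C1 = 0, C2 = -11/12.

f = 2*sin(5*x)/15 - 11*exp(3*x)*sin(4*x)/12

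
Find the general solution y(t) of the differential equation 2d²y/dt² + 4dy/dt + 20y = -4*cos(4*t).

y = -4*sin(4*t)/25 + 3*cos(4*t)/25 + C1*cos(3*t)*exp(-t) + C2*exp(-t)*sin(3*t)

Divide through by 2: y'' + 2y' + 10y = -2*cos(4*t).
Characteristic equation r² + 2r + 10 = 0 has discriminant (2)² - 4·(10) = -36 < 0, so r = -1 ± 3i.
Hence y_h = C1*cos(3*t)*exp(-t) + C2*exp(-t)*sin(3*t).
Try y_p = A*cos(4*t) + B*sin(4*t). Substituting and equating the coefficients of cos(4t) and sin(4t) gives A = 3/25, B = -4/25, so y_p = -4*sin(4*t)/25 + 3*cos(4*t)/25.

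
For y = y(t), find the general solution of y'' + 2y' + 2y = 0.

Characteristic equation r² + 2r + 2 = 0 has discriminant (2)² - 4·(2) = -4 < 0, so r = -1 ± i.
Hence y_h = C1*cos(t)*exp(-t) + C2*exp(-t)*sin(t).

y = C1*cos(t)*exp(-t) + C2*exp(-t)*sin(t)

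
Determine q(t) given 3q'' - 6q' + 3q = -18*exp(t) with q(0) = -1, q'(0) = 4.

Divide through by 3: q'' - 2q' + q = -6*exp(t).
Characteristic equation r² - 2r + 1 = 0 has discriminant (-2)² - 4·(1) = 0, so r = 1 is a repeated root.
Hence q_h = (C1 + C2*t)*exp(t).
Since exp(t) solves the homogeneous equation (r = 1 is a root of multiplicity 2), multiply the trial by t^2. Try q_p = A*t^2*exp(t). Substituting into the equation and dividing by exp(t) gives A = -3, so q_p = -3*t^2*exp(t).
General solution: q = C1*exp(t) - 3*t^2*exp(t) + C2*t*exp(t).
Apply the initial conditions: q(0) = C1 = -1 and q'(0) = C1 + C2 = 4. Solving gives C1 = -1, C2 = 5.

q = -exp(t) - 3*t**2*exp(t) + 5*t*exp(t)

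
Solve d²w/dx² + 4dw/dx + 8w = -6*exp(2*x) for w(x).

Characteristic equation r² + 4r + 8 = 0 has discriminant (4)² - 4·(8) = -16 < 0, so r = -2 ± 2i.
Hence w_h = C1*cos(2*x)*exp(-2*x) + C2*exp(-2*x)*sin(2*x).
Try w_p = A*exp(2*x). Substituting into the equation and dividing by exp(2*x) gives A = -3/10, so w_p = -3*exp(2*x)/10.

w = -3*exp(2*x)/10 + C1*cos(2*x)*exp(-2*x) + C2*exp(-2*x)*sin(2*x)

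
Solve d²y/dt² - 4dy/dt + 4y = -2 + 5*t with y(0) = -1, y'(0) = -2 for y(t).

y = 3/4 - 7*exp(2*t)/4 + 5*t/4 + t*exp(2*t)/4

Characteristic equation r² - 4r + 4 = 0 has discriminant (-4)² - 4·(4) = 0, so r = 2 is a repeated root.
Hence y_h = (C1 + C2*t)*exp(2*t).
For the particular solution try y_p = A0 + A1*t. Substituting and matching coefficients of each power of t gives A0 = 3/4, A1 = 5/4, so y_p = 3/4 + 5*t/4.
General solution: y = 3/4 + 5*t/4 + C1*exp(2*t) + C2*t*exp(2*t).
Apply the initial conditions: y(0) = 3/4 + C1 = -1 and y'(0) = 5/4 + C2 + 2*C1 = -2. Solving gives C1 = -7/4, C2 = 1/4.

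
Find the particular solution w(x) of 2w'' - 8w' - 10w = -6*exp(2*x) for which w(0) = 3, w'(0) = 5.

w = exp(2*x)/3 + 3*exp(-x)/2 + 7*exp(5*x)/6

Divide through by 2: w'' - 4w' - 5w = -3*exp(2*x).
Characteristic equation r² - 4r - 5 = 0 factors as (r + 1)(r - 5) = 0, so r = -1, 5.
Hence w_h = C1*exp(-x) + C2*exp(5*x).
Try w_p = A*exp(2*x). Substituting into the equation and dividing by exp(2*x) gives A = 1/3, so w_p = exp(2*x)/3.
General solution: w = exp(2*x)/3 + C1*exp(-x) + C2*exp(5*x).
Apply the initial conditions: w(0) = 1/3 + C1 + C2 = 3 and w'(0) = 2/3 - C1 + 5*C2 = 5. Solving gives C1 = 3/2, C2 = 7/6.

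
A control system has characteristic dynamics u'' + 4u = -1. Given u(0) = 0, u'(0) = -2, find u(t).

u = -1/4 - sin(2*t) + cos(2*t)/4

Characteristic equation r² + 4 = 0 has discriminant (0)² - 4·(4) = -16 < 0, so r = ± 2i.
Hence u_h = C1*cos(2*t) + C2*sin(2*t).
For the particular solution try u_p = A0. Substituting and matching coefficients of each power of t gives A0 = -1/4, so u_p = -1/4.
General solution: u = -1/4 + C1*cos(2*t) + C2*sin(2*t).
Apply the initial conditions: u(0) = -1/4 + C1 = 0 and u'(0) = 2*C2 = -2. Solving gives C1 = 1/4, C2 = -1.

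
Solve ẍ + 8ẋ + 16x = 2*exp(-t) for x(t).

Characteristic equation r² + 8r + 16 = 0 has discriminant (8)² - 4·(16) = 0, so r = -4 is a repeated root.
Hence x_h = (C1 + C2*t)*exp(-4*t).
Try x_p = A*exp(-t). Substituting into the equation and dividing by exp(-t) gives A = 2/9, so x_p = 2*exp(-t)/9.

x = 2*exp(-t)/9 + C1*exp(-4*t) + C2*t*exp(-4*t)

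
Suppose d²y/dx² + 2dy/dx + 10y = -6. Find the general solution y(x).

y = -3/5 + C1*cos(3*x)*exp(-x) + C2*exp(-x)*sin(3*x)

Characteristic equation r² + 2r + 10 = 0 has discriminant (2)² - 4·(10) = -36 < 0, so r = -1 ± 3i.
Hence y_h = C1*cos(3*x)*exp(-x) + C2*exp(-x)*sin(3*x).
For the particular solution try y_p = A0. Substituting and matching coefficients of each power of x gives A0 = -3/5, so y_p = -3/5.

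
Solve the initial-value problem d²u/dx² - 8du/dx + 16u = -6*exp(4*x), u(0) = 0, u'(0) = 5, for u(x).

u = -3*x**2*exp(4*x) + 5*x*exp(4*x)

Characteristic equation r² - 8r + 16 = 0 has discriminant (-8)² - 4·(16) = 0, so r = 4 is a repeated root.
Hence u_h = (C1 + C2*x)*exp(4*x).
Since exp(4*x) solves the homogeneous equation (r = 4 is a root of multiplicity 2), multiply the trial by x^2. Try u_p = A*x^2*exp(4*x). Substituting into the equation and dividing by exp(4*x) gives A = -3, so u_p = -3*x^2*exp(4*x).
General solution: u = C1*exp(4*x) - 3*x^2*exp(4*x) + C2*x*exp(4*x).
Apply the initial conditions: u(0) = C1 = 0 and u'(0) = C2 + 4*C1 = 5. Solving gives C1 = 0, C2 = 5.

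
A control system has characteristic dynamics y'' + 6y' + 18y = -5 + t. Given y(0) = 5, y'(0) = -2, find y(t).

y = -8/27 + t/18 + 83*exp(-3*t)*sin(3*t)/18 + 143*cos(3*t)*exp(-3*t)/27

Characteristic equation r² + 6r + 18 = 0 has discriminant (6)² - 4·(18) = -36 < 0, so r = -3 ± 3i.
Hence y_h = C1*cos(3*t)*exp(-3*t) + C2*exp(-3*t)*sin(3*t).
For the particular solution try y_p = A0 + A1*t. Substituting and matching coefficients of each power of t gives A0 = -8/27, A1 = 1/18, so y_p = -8/27 + t/18.
General solution: y = -8/27 + t/18 + C1*cos(3*t)*exp(-3*t) + C2*exp(-3*t)*sin(3*t).
Apply the initial conditions: y(0) = -8/27 + C1 = 5 and y'(0) = 1/18 - 3*C1 + 3*C2 = -2. Solving gives C1 = 143/27, C2 = 83/18.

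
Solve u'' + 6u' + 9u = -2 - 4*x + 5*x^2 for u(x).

Characteristic equation r² + 6r + 9 = 0 has discriminant (6)² - 4·(9) = 0, so r = -3 is a repeated root.
Hence u_h = (C1 + C2*x)*exp(-3*x).
For the particular solution try u_p = A0 + A1*x + A2*x^2. Substituting and matching coefficients of each power of x gives A0 = 4/9, A1 = -32/27, A2 = 5/9, so u_p = 4/9 - 32*x/27 + 5*x^2/9.

u = 4/9 - 32*x/27 + 5*x**2/9 + C1*exp(-3*x) + C2*x*exp(-3*x)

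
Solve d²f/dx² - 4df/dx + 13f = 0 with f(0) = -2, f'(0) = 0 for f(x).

Characteristic equation r² - 4r + 13 = 0 has discriminant (-4)² - 4·(13) = -36 < 0, so r = 2 ± 3i.
Hence f_h = C1*cos(3*x)*exp(2*x) + C2*exp(2*x)*sin(3*x).
Apply the initial conditions: f(0) = C1 = -2 and f'(0) = 2*C1 + 3*C2 = 0. Solving gives C1 = -2, C2 = 4/3.

f = -2*cos(3*x)*exp(2*x) + 4*exp(2*x)*sin(3*x)/3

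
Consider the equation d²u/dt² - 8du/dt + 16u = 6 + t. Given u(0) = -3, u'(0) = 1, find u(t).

u = 13/32 - 109*exp(4*t)/32 + t/16 + 233*t*exp(4*t)/16

Characteristic equation r² - 8r + 16 = 0 has discriminant (-8)² - 4·(16) = 0, so r = 4 is a repeated root.
Hence u_h = (C1 + C2*t)*exp(4*t).
For the particular solution try u_p = A0 + A1*t. Substituting and matching coefficients of each power of t gives A0 = 13/32, A1 = 1/16, so u_p = 13/32 + t/16.
General solution: u = 13/32 + t/16 + C1*exp(4*t) + C2*t*exp(4*t).
Apply the initial conditions: u(0) = 13/32 + C1 = -3 and u'(0) = 1/16 + C2 + 4*C1 = 1. Solving gives C1 = -109/32, C2 = 233/16.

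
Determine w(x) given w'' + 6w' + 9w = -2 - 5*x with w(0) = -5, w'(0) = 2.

w = 4/27 - 139*exp(-3*x)/27 - 5*x/9 - 116*x*exp(-3*x)/9

Characteristic equation r² + 6r + 9 = 0 has discriminant (6)² - 4·(9) = 0, so r = -3 is a repeated root.
Hence w_h = (C1 + C2*x)*exp(-3*x).
For the particular solution try w_p = A0 + A1*x. Substituting and matching coefficients of each power of x gives A0 = 4/27, A1 = -5/9, so w_p = 4/27 - 5*x/9.
General solution: w = 4/27 - 5*x/9 + C1*exp(-3*x) + C2*x*exp(-3*x).
Apply the initial conditions: w(0) = 4/27 + C1 = -5 and w'(0) = -5/9 + C2 - 3*C1 = 2. Solving gives C1 = -139/27, C2 = -116/9.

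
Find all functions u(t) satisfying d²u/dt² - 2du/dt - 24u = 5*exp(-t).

u = -5*exp(-t)/21 + C1*exp(-4*t) + C2*exp(6*t)

Characteristic equation r² - 2r - 24 = 0 factors as (r + 4)(r - 6) = 0, so r = -4, 6.
Hence u_h = C1*exp(-4*t) + C2*exp(6*t).
Try u_p = A*exp(-t). Substituting into the equation and dividing by exp(-t) gives A = -5/21, so u_p = -5*exp(-t)/21.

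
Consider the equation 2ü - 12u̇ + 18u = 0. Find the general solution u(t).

Divide through by 2: u'' - 6u' + 9u = 0.
Characteristic equation r² - 6r + 9 = 0 has discriminant (-6)² - 4·(9) = 0, so r = 3 is a repeated root.
Hence u_h = (C1 + C2*t)*exp(3*t).

u = C1*exp(3*t) + C2*t*exp(3*t)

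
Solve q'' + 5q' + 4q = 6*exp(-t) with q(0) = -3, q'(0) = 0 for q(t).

Characteristic equation r² + 5r + 4 = 0 factors as (r + 4)(r + 1) = 0, so r = -4, -1.
Hence q_h = C1*exp(-4*t) + C2*exp(-t).
Since exp(-t) solves the homogeneous equation (r = -1 is a root of multiplicity 1), multiply the trial by t. Try q_p = A*t*exp(-t). Substituting into the equation and dividing by exp(-t) gives A = 2, so q_p = 2*t*exp(-t).
General solution: q = C1*exp(-4*t) + C2*exp(-t) + 2*t*exp(-t).
Apply the initial conditions: q(0) = C1 + C2 = -3 and q'(0) = 2 - C2 - 4*C1 = 0. Solving gives C1 = 5/3, C2 = -14/3.

q = -14*exp(-t)/3 + 5*exp(-4*t)/3 + 2*t*exp(-t)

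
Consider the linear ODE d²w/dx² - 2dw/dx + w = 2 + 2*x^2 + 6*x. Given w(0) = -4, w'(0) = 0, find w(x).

w = 26 - 30*exp(x) + 2*x**2 + 14*x + 16*x*exp(x)

Characteristic equation r² - 2r + 1 = 0 has discriminant (-2)² - 4·(1) = 0, so r = 1 is a repeated root.
Hence w_h = (C1 + C2*x)*exp(x).
For the particular solution try w_p = A0 + A1*x + A2*x^2. Substituting and matching coefficients of each power of x gives A0 = 26, A1 = 14, A2 = 2, so w_p = 26 + 2*x^2 + 14*x.
General solution: w = 26 + 2*x^2 + 14*x + C1*exp(x) + C2*x*exp(x).
Apply the initial conditions: w(0) = 26 + C1 = -4 and w'(0) = 14 + C1 + C2 = 0. Solving gives C1 = -30, C2 = 16.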